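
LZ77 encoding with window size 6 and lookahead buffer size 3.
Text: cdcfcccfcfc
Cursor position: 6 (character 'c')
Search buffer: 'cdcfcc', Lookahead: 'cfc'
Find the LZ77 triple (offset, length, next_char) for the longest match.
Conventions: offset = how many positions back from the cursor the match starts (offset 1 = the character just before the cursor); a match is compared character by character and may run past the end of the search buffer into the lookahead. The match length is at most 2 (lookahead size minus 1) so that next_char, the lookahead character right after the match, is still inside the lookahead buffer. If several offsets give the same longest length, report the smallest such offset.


Try each offset into the search buffer:
  offset=1 (pos 5, char 'c'): match length 1
  offset=2 (pos 4, char 'c'): match length 1
  offset=3 (pos 3, char 'f'): match length 0
  offset=4 (pos 2, char 'c'): match length 2
  offset=5 (pos 1, char 'd'): match length 0
  offset=6 (pos 0, char 'c'): match length 1
Longest match has length 2 at offset 4.
next_char = character at position 6 + 2 = 8 -> 'c'

Best match: offset=4, length=2 (matching 'cf' starting at position 2)
LZ77 triple: (4, 2, 'c')


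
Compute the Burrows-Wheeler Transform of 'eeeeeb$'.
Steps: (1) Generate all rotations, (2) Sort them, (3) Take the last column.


Rotations (sorted):
  0: $eeeeeb -> last char: b
  1: b$eeeee -> last char: e
  2: eb$eeee -> last char: e
  3: eeb$eee -> last char: e
  4: eeeb$ee -> last char: e
  5: eeeeb$e -> last char: e
  6: eeeeeb$ -> last char: $


BWT = beeeee$


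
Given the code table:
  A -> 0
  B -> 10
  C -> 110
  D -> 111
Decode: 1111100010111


Decoding:
111 -> D
110 -> C
0 -> A
0 -> A
10 -> B
111 -> D


Result: DCAABD


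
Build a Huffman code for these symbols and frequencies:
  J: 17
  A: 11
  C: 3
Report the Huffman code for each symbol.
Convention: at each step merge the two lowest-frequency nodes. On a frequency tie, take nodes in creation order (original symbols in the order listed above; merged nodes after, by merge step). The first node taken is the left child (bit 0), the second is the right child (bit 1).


Huffman tree construction:
Step 1: Merge C(3) + A(11) = 14
Step 2: Merge (C+A)(14) + J(17) = 31
Read each symbol's code off the tree from the root (left child = 0, right child = 1).

Codes:
  J: 1 (length 1)
  A: 01 (length 2)
  C: 00 (length 2)
Average code length: 45/31 = 1.4516 bits/symbol


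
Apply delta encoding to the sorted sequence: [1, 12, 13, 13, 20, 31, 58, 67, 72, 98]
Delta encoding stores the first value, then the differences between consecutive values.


First value: 1
Deltas:
  12 - 1 = 11
  13 - 12 = 1
  13 - 13 = 0
  20 - 13 = 7
  31 - 20 = 11
  58 - 31 = 27
  67 - 58 = 9
  72 - 67 = 5
  98 - 72 = 26


Delta encoded: [1, 11, 1, 0, 7, 11, 27, 9, 5, 26]


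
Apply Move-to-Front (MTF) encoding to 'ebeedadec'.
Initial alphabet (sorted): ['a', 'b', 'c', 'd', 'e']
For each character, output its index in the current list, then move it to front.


MTF encoding:
'e': index 4 in ['a', 'b', 'c', 'd', 'e'] -> ['e', 'a', 'b', 'c', 'd']
'b': index 2 in ['e', 'a', 'b', 'c', 'd'] -> ['b', 'e', 'a', 'c', 'd']
'e': index 1 in ['b', 'e', 'a', 'c', 'd'] -> ['e', 'b', 'a', 'c', 'd']
'e': index 0 in ['e', 'b', 'a', 'c', 'd'] -> ['e', 'b', 'a', 'c', 'd']
'd': index 4 in ['e', 'b', 'a', 'c', 'd'] -> ['d', 'e', 'b', 'a', 'c']
'a': index 3 in ['d', 'e', 'b', 'a', 'c'] -> ['a', 'd', 'e', 'b', 'c']
'd': index 1 in ['a', 'd', 'e', 'b', 'c'] -> ['d', 'a', 'e', 'b', 'c']
'e': index 2 in ['d', 'a', 'e', 'b', 'c'] -> ['e', 'd', 'a', 'b', 'c']
'c': index 4 in ['e', 'd', 'a', 'b', 'c'] -> ['c', 'e', 'd', 'a', 'b']


Output: [4, 2, 1, 0, 4, 3, 1, 2, 4]


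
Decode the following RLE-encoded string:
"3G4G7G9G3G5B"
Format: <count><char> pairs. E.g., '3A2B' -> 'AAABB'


Expanding each <count><char> pair:
  3G -> 'GGG'
  4G -> 'GGGG'
  7G -> 'GGGGGGG'
  9G -> 'GGGGGGGGG'
  3G -> 'GGG'
  5B -> 'BBBBB'

Decoded = GGGGGGGGGGGGGGGGGGGGGGGGGGBBBBB


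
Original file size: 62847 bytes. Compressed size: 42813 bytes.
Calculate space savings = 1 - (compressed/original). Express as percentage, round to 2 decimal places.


ratio = compressed/original = 42813/62847 = 0.681226
savings = 1 - ratio = 1 - 0.681226 = 0.318774
as a percentage: 0.318774 * 100 = 31.88%

Space savings = 1 - 42813/62847 = 31.88%


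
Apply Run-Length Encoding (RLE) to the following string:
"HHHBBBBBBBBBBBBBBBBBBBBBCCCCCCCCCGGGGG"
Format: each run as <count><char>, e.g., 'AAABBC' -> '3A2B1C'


Scanning runs left to right:
  i=0: run of 'H' x 3 -> '3H'
  i=3: run of 'B' x 21 -> '21B'
  i=24: run of 'C' x 9 -> '9C'
  i=33: run of 'G' x 5 -> '5G'

RLE = 3H21B9C5G


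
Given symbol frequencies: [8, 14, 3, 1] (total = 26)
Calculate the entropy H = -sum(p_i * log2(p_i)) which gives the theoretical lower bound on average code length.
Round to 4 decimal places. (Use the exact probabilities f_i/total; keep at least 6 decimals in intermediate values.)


Per-symbol terms -p_i * log2(p_i) with p_i = f_i/26:
  p = 8/26 = 0.307692: log2(p) = -1.700440, -p*log2(p) = 0.523212
  p = 14/26 = 0.538462: log2(p) = -0.893085, -p*log2(p) = 0.480892
  p = 3/26 = 0.115385: log2(p) = -3.115477, -p*log2(p) = 0.359478
  p = 1/26 = 0.038462: log2(p) = -4.700440, -p*log2(p) = 0.180786
H = 0.523212 + 0.480892 + 0.359478 + 0.180786 = 1.544368

H = 1.5444 bits/symbol


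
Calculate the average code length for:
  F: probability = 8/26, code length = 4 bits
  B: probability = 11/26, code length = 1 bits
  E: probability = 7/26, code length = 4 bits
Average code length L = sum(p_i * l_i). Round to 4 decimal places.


Weighted contributions p_i * l_i:
  F: (8/26) * 4 = 32/26
  B: (11/26) * 1 = 11/26
  E: (7/26) * 4 = 28/26
Sum = (32 + 11 + 28)/26 = 71/26

L = 71/26 = 2.7308 bits/symbol


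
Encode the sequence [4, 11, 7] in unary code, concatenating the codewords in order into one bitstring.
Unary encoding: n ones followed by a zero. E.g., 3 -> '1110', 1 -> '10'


Encode each number as n ones followed by a terminating 0:
  4 -> 11110 (5 bits)
  11 -> 111111111110 (12 bits)
  7 -> 11111110 (8 bits)
Total length = 5 + 12 + 8 = 25 bits.

Unary([4, 11, 7]) = 1111011111111111011111110 (25 bits)


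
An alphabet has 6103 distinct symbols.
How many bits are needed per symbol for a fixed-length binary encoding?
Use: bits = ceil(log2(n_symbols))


log2(6103) = 12.5753
Bracket: 2^12 = 4096 < 6103 <= 2^13 = 8192
So ceil(log2(6103)) = 13

bits = ceil(log2(6103)) = ceil(12.5753) = 13 bits


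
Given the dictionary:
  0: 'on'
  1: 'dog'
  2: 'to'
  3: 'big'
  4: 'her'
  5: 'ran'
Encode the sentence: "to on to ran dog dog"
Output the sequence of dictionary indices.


Look up each word in the dictionary:
  'to' -> 2
  'on' -> 0
  'to' -> 2
  'ran' -> 5
  'dog' -> 1
  'dog' -> 1

Encoded: [2, 0, 2, 5, 1, 1]


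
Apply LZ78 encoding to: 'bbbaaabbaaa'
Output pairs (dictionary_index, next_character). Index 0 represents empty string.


LZ78 encoding steps:
Dictionary: {0: ''}
Step 1: w='' (idx 0), next='b' -> output (0, 'b'), add 'b' as idx 1
Step 2: w='b' (idx 1), next='b' -> output (1, 'b'), add 'bb' as idx 2
Step 3: w='' (idx 0), next='a' -> output (0, 'a'), add 'a' as idx 3
Step 4: w='a' (idx 3), next='a' -> output (3, 'a'), add 'aa' as idx 4
Step 5: w='bb' (idx 2), next='a' -> output (2, 'a'), add 'bba' as idx 5
Step 6: w='aa' (idx 4), end of input -> output (4, '')


Encoded: [(0, 'b'), (1, 'b'), (0, 'a'), (3, 'a'), (2, 'a'), (4, '')]


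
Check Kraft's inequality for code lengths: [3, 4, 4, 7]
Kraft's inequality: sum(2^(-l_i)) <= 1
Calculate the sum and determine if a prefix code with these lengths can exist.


Sum = 2^(-3) + 2^(-4) + 2^(-4) + 2^(-7)
    = 0.125 + 0.0625 + 0.0625 + 0.0078125
    = 33/128 = 0.2578125
Since 0.2578125 <= 1, Kraft's inequality IS satisfied.
A prefix code with these lengths CAN exist.

Kraft sum = 0.2578125. Satisfied.


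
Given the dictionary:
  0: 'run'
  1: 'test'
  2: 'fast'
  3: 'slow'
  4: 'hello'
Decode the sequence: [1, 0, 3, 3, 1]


Look up each index in the dictionary:
  1 -> 'test'
  0 -> 'run'
  3 -> 'slow'
  3 -> 'slow'
  1 -> 'test'

Decoded: "test run slow slow test"


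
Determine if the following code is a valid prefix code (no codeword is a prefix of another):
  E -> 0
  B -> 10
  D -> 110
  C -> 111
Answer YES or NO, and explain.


Checking each pair (does one codeword prefix another?):
  E='0' vs B='10': no prefix
  E='0' vs D='110': no prefix
  E='0' vs C='111': no prefix
  B='10' vs E='0': no prefix
  B='10' vs D='110': no prefix
  B='10' vs C='111': no prefix
  D='110' vs E='0': no prefix
  D='110' vs B='10': no prefix
  D='110' vs C='111': no prefix
  C='111' vs E='0': no prefix
  C='111' vs B='10': no prefix
  C='111' vs D='110': no prefix
No violation found over all pairs.

YES -- this is a valid prefix code. No codeword is a prefix of any other codeword.


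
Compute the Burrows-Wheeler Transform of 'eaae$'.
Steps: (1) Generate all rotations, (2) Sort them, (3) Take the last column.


Rotations (sorted):
  0: $eaae -> last char: e
  1: aae$e -> last char: e
  2: ae$ea -> last char: a
  3: e$eaa -> last char: a
  4: eaae$ -> last char: $


BWT = eeaa$


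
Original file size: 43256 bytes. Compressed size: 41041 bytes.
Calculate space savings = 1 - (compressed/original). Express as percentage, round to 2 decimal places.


ratio = compressed/original = 41041/43256 = 0.948793
savings = 1 - ratio = 1 - 0.948793 = 0.051207
as a percentage: 0.051207 * 100 = 5.12%

Space savings = 1 - 41041/43256 = 5.12%


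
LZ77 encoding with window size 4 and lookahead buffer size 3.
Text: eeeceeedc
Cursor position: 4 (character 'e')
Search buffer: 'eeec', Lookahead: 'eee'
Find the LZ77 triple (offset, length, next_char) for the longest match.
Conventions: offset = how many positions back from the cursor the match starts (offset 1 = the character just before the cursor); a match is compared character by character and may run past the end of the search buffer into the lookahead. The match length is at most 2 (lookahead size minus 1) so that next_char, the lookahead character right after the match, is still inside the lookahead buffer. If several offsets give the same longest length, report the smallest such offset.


Try each offset into the search buffer:
  offset=1 (pos 3, char 'c'): match length 0
  offset=2 (pos 2, char 'e'): match length 1
  offset=3 (pos 1, char 'e'): match length 2
  offset=4 (pos 0, char 'e'): match length 2
Longest match has length 2, found at offsets 3, 4; take the smallest, offset 3.
next_char = character at position 4 + 2 = 6 -> 'e'

Best match: offset=3, length=2 (matching 'ee' starting at position 1)
LZ77 triple: (3, 2, 'e')


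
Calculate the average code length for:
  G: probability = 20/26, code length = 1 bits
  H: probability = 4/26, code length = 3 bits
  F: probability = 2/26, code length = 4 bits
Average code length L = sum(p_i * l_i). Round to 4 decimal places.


Weighted contributions p_i * l_i:
  G: (20/26) * 1 = 20/26
  H: (4/26) * 3 = 12/26
  F: (2/26) * 4 = 8/26
Sum = (20 + 12 + 8)/26 = 40/26

L = 40/26 = 1.5385 bits/symbol


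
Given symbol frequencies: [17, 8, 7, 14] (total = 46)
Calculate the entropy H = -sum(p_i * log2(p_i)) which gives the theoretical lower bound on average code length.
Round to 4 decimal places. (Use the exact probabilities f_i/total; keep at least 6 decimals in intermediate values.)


Per-symbol terms -p_i * log2(p_i) with p_i = f_i/46:
  p = 17/46 = 0.369565: log2(p) = -1.436099, -p*log2(p) = 0.530732
  p = 8/46 = 0.173913: log2(p) = -2.523562, -p*log2(p) = 0.438880
  p = 7/46 = 0.152174: log2(p) = -2.716207, -p*log2(p) = 0.413336
  p = 14/46 = 0.304348: log2(p) = -1.716207, -p*log2(p) = 0.522324
H = 0.530732 + 0.438880 + 0.413336 + 0.522324 = 1.905272

H = 1.9053 bits/symbol


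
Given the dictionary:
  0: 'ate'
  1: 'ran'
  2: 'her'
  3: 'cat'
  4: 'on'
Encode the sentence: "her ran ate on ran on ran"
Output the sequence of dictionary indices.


Look up each word in the dictionary:
  'her' -> 2
  'ran' -> 1
  'ate' -> 0
  'on' -> 4
  'ran' -> 1
  'on' -> 4
  'ran' -> 1

Encoded: [2, 1, 0, 4, 1, 4, 1]


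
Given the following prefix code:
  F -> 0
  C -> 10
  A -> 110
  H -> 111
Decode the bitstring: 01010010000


Decoding step by step:
Bits 0 -> F
Bits 10 -> C
Bits 10 -> C
Bits 0 -> F
Bits 10 -> C
Bits 0 -> F
Bits 0 -> F
Bits 0 -> F


Decoded message: FCCFCFFF


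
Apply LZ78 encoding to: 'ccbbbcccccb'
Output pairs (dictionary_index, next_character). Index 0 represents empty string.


LZ78 encoding steps:
Dictionary: {0: ''}
Step 1: w='' (idx 0), next='c' -> output (0, 'c'), add 'c' as idx 1
Step 2: w='c' (idx 1), next='b' -> output (1, 'b'), add 'cb' as idx 2
Step 3: w='' (idx 0), next='b' -> output (0, 'b'), add 'b' as idx 3
Step 4: w='b' (idx 3), next='c' -> output (3, 'c'), add 'bc' as idx 4
Step 5: w='c' (idx 1), next='c' -> output (1, 'c'), add 'cc' as idx 5
Step 6: w='cc' (idx 5), next='b' -> output (5, 'b'), add 'ccb' as idx 6


Encoded: [(0, 'c'), (1, 'b'), (0, 'b'), (3, 'c'), (1, 'c'), (5, 'b')]


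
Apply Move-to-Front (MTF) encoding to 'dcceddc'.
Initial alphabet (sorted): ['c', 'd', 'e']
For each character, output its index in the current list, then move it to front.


MTF encoding:
'd': index 1 in ['c', 'd', 'e'] -> ['d', 'c', 'e']
'c': index 1 in ['d', 'c', 'e'] -> ['c', 'd', 'e']
'c': index 0 in ['c', 'd', 'e'] -> ['c', 'd', 'e']
'e': index 2 in ['c', 'd', 'e'] -> ['e', 'c', 'd']
'd': index 2 in ['e', 'c', 'd'] -> ['d', 'e', 'c']
'd': index 0 in ['d', 'e', 'c'] -> ['d', 'e', 'c']
'c': index 2 in ['d', 'e', 'c'] -> ['c', 'd', 'e']


Output: [1, 1, 0, 2, 2, 0, 2]


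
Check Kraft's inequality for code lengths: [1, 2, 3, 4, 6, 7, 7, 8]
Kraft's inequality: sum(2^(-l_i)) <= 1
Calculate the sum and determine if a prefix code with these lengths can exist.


Sum = 2^(-1) + 2^(-2) + 2^(-3) + 2^(-4) + 2^(-6) + 2^(-7) + 2^(-7) + 2^(-8)
    = 0.5 + 0.25 + 0.125 + 0.0625 + 0.015625 + 0.0078125 + 0.0078125 + 0.00390625
    = 249/256 = 0.97265625
Since 0.97265625 <= 1, Kraft's inequality IS satisfied.
A prefix code with these lengths CAN exist.

Kraft sum = 0.97265625. Satisfied.


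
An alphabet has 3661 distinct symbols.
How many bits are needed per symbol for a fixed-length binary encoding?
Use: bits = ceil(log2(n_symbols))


log2(3661) = 11.838
Bracket: 2^11 = 2048 < 3661 <= 2^12 = 4096
So ceil(log2(3661)) = 12

bits = ceil(log2(3661)) = ceil(11.838) = 12 bits


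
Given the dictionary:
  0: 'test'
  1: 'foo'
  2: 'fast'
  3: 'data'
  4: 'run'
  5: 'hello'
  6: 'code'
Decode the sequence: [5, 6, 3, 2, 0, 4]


Look up each index in the dictionary:
  5 -> 'hello'
  6 -> 'code'
  3 -> 'data'
  2 -> 'fast'
  0 -> 'test'
  4 -> 'run'

Decoded: "hello code data fast test run"


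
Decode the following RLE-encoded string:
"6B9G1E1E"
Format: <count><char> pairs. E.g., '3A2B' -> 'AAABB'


Expanding each <count><char> pair:
  6B -> 'BBBBBB'
  9G -> 'GGGGGGGGG'
  1E -> 'E'
  1E -> 'E'

Decoded = BBBBBBGGGGGGGGGEE


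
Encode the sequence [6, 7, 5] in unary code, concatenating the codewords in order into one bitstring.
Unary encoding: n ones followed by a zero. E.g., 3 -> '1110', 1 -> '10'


Encode each number as n ones followed by a terminating 0:
  6 -> 1111110 (7 bits)
  7 -> 11111110 (8 bits)
  5 -> 111110 (6 bits)
Total length = 7 + 8 + 6 = 21 bits.

Unary([6, 7, 5]) = 111111011111110111110 (21 bits)


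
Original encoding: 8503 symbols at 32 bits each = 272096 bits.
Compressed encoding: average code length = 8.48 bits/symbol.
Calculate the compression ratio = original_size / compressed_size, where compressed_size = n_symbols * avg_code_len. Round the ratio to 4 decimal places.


original_size = n_symbols * orig_bits = 8503 * 32 = 272096 bits
compressed_size = n_symbols * avg_code_len = 8503 * 8.48 = 72105.44 bits
ratio = original_size / compressed_size = 272096 / 72105.44 = 3.7736

Compression ratio = 3.7736


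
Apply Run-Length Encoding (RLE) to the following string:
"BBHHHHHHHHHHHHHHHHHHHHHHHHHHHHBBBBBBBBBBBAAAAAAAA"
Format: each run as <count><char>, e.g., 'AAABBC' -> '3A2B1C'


Scanning runs left to right:
  i=0: run of 'B' x 2 -> '2B'
  i=2: run of 'H' x 28 -> '28H'
  i=30: run of 'B' x 11 -> '11B'
  i=41: run of 'A' x 8 -> '8A'

RLE = 2B28H11B8A


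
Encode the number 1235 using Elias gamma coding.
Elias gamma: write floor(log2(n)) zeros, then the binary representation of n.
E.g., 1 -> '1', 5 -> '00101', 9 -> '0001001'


num_bits = floor(log2(1235)) + 1 = 11
leading_zeros = num_bits - 1 = 10
binary(1235) = 10011010011

Elias gamma(1235) = '0000000000' + '10011010011' = 000000000010011010011 (21 bits)


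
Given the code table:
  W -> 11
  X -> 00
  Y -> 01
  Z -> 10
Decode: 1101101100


Decoding:
11 -> W
01 -> Y
10 -> Z
11 -> W
00 -> X


Result: WYZWX


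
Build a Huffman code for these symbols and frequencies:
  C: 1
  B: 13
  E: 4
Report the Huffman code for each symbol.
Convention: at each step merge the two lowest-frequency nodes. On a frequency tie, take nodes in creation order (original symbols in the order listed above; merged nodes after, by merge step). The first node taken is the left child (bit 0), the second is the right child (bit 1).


Huffman tree construction:
Step 1: Merge C(1) + E(4) = 5
Step 2: Merge (C+E)(5) + B(13) = 18
Read each symbol's code off the tree from the root (left child = 0, right child = 1).

Codes:
  C: 00 (length 2)
  B: 1 (length 1)
  E: 01 (length 2)
Average code length: 23/18 = 1.2778 bits/symbol


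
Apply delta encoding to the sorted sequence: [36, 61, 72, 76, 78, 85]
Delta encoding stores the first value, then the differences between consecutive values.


First value: 36
Deltas:
  61 - 36 = 25
  72 - 61 = 11
  76 - 72 = 4
  78 - 76 = 2
  85 - 78 = 7


Delta encoded: [36, 25, 11, 4, 2, 7]


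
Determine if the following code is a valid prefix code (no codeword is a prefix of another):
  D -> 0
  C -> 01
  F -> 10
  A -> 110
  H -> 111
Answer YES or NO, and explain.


Checking each pair (does one codeword prefix another?):
  D='0' vs C='01': prefix -- VIOLATION

NO -- this is NOT a valid prefix code. D (0) is a prefix of C (01).


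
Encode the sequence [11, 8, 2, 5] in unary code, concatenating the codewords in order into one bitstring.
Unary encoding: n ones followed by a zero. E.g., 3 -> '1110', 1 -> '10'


Encode each number as n ones followed by a terminating 0:
  11 -> 111111111110 (12 bits)
  8 -> 111111110 (9 bits)
  2 -> 110 (3 bits)
  5 -> 111110 (6 bits)
Total length = 12 + 9 + 3 + 6 = 30 bits.

Unary([11, 8, 2, 5]) = 111111111110111111110110111110 (30 bits)


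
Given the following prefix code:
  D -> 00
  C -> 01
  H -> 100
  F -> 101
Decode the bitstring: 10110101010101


Decoding step by step:
Bits 101 -> F
Bits 101 -> F
Bits 01 -> C
Bits 01 -> C
Bits 01 -> C
Bits 01 -> C


Decoded message: FFCCCC


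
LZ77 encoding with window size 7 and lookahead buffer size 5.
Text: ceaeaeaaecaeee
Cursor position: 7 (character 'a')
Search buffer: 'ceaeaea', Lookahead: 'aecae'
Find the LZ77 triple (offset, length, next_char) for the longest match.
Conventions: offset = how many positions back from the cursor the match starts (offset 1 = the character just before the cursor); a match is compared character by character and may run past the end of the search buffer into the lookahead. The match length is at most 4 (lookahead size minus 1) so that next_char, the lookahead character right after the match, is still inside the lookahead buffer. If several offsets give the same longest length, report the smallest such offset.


Try each offset into the search buffer:
  offset=1 (pos 6, char 'a'): match length 1
  offset=2 (pos 5, char 'e'): match length 0
  offset=3 (pos 4, char 'a'): match length 2
  offset=4 (pos 3, char 'e'): match length 0
  offset=5 (pos 2, char 'a'): match length 2
  offset=6 (pos 1, char 'e'): match length 0
  offset=7 (pos 0, char 'c'): match length 0
Longest match has length 2, found at offsets 3, 5; take the smallest, offset 3.
next_char = character at position 7 + 2 = 9 -> 'c'

Best match: offset=3, length=2 (matching 'ae' starting at position 4)
LZ77 triple: (3, 2, 'c')


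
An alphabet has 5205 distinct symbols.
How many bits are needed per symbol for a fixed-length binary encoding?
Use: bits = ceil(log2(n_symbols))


log2(5205) = 12.3457
Bracket: 2^12 = 4096 < 5205 <= 2^13 = 8192
So ceil(log2(5205)) = 13

bits = ceil(log2(5205)) = ceil(12.3457) = 13 bits


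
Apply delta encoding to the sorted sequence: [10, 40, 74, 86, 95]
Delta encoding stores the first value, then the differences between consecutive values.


First value: 10
Deltas:
  40 - 10 = 30
  74 - 40 = 34
  86 - 74 = 12
  95 - 86 = 9


Delta encoded: [10, 30, 34, 12, 9]


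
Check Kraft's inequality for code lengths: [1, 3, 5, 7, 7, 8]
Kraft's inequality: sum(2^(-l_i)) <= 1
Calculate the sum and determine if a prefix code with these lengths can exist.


Sum = 2^(-1) + 2^(-3) + 2^(-5) + 2^(-7) + 2^(-7) + 2^(-8)
    = 0.5 + 0.125 + 0.03125 + 0.0078125 + 0.0078125 + 0.00390625
    = 173/256 = 0.67578125
Since 0.67578125 <= 1, Kraft's inequality IS satisfied.
A prefix code with these lengths CAN exist.

Kraft sum = 0.67578125. Satisfied.


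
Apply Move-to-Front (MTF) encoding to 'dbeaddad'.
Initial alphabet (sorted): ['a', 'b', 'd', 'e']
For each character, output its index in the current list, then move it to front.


MTF encoding:
'd': index 2 in ['a', 'b', 'd', 'e'] -> ['d', 'a', 'b', 'e']
'b': index 2 in ['d', 'a', 'b', 'e'] -> ['b', 'd', 'a', 'e']
'e': index 3 in ['b', 'd', 'a', 'e'] -> ['e', 'b', 'd', 'a']
'a': index 3 in ['e', 'b', 'd', 'a'] -> ['a', 'e', 'b', 'd']
'd': index 3 in ['a', 'e', 'b', 'd'] -> ['d', 'a', 'e', 'b']
'd': index 0 in ['d', 'a', 'e', 'b'] -> ['d', 'a', 'e', 'b']
'a': index 1 in ['d', 'a', 'e', 'b'] -> ['a', 'd', 'e', 'b']
'd': index 1 in ['a', 'd', 'e', 'b'] -> ['d', 'a', 'e', 'b']


Output: [2, 2, 3, 3, 3, 0, 1, 1]


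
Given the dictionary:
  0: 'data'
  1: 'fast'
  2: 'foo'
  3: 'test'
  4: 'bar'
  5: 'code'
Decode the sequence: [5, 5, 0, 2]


Look up each index in the dictionary:
  5 -> 'code'
  5 -> 'code'
  0 -> 'data'
  2 -> 'foo'

Decoded: "code code data foo"


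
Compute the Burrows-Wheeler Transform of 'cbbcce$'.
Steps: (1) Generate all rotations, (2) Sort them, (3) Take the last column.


Rotations (sorted):
  0: $cbbcce -> last char: e
  1: bbcce$c -> last char: c
  2: bcce$cb -> last char: b
  3: cbbcce$ -> last char: $
  4: cce$cbb -> last char: b
  5: ce$cbbc -> last char: c
  6: e$cbbcc -> last char: c


BWT = ecb$bcc


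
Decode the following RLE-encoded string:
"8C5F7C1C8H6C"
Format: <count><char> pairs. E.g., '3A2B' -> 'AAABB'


Expanding each <count><char> pair:
  8C -> 'CCCCCCCC'
  5F -> 'FFFFF'
  7C -> 'CCCCCCC'
  1C -> 'C'
  8H -> 'HHHHHHHH'
  6C -> 'CCCCCC'

Decoded = CCCCCCCCFFFFFCCCCCCCCHHHHHHHHCCCCCC


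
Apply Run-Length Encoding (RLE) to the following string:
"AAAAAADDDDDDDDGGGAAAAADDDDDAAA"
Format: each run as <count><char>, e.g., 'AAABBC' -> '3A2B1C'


Scanning runs left to right:
  i=0: run of 'A' x 6 -> '6A'
  i=6: run of 'D' x 8 -> '8D'
  i=14: run of 'G' x 3 -> '3G'
  i=17: run of 'A' x 5 -> '5A'
  i=22: run of 'D' x 5 -> '5D'
  i=27: run of 'A' x 3 -> '3A'

RLE = 6A8D3G5A5D3A


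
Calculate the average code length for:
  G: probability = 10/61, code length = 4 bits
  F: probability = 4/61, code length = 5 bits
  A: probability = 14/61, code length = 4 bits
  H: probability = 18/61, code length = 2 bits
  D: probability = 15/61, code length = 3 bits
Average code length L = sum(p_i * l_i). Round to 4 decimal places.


Weighted contributions p_i * l_i:
  G: (10/61) * 4 = 40/61
  F: (4/61) * 5 = 20/61
  A: (14/61) * 4 = 56/61
  H: (18/61) * 2 = 36/61
  D: (15/61) * 3 = 45/61
Sum = (40 + 20 + 56 + 36 + 45)/61 = 197/61

L = 197/61 = 3.2295 bits/symbol


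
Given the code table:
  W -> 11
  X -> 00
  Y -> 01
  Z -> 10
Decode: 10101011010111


Decoding:
10 -> Z
10 -> Z
10 -> Z
11 -> W
01 -> Y
01 -> Y
11 -> W


Result: ZZZWYYW


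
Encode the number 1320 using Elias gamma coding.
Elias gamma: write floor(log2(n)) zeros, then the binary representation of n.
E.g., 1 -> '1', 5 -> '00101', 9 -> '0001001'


num_bits = floor(log2(1320)) + 1 = 11
leading_zeros = num_bits - 1 = 10
binary(1320) = 10100101000

Elias gamma(1320) = '0000000000' + '10100101000' = 000000000010100101000 (21 bits)


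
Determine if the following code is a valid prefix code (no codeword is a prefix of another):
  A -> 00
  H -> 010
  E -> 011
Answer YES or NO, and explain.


Checking each pair (does one codeword prefix another?):
  A='00' vs H='010': no prefix
  A='00' vs E='011': no prefix
  H='010' vs A='00': no prefix
  H='010' vs E='011': no prefix
  E='011' vs A='00': no prefix
  E='011' vs H='010': no prefix
No violation found over all pairs.

YES -- this is a valid prefix code. No codeword is a prefix of any other codeword.


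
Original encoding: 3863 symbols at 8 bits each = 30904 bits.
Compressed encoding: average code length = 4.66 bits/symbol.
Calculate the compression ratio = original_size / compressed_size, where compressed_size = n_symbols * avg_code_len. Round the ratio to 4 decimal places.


original_size = n_symbols * orig_bits = 3863 * 8 = 30904 bits
compressed_size = n_symbols * avg_code_len = 3863 * 4.66 = 18001.58 bits
ratio = original_size / compressed_size = 30904 / 18001.58 = 1.7167

Compression ratio = 1.7167


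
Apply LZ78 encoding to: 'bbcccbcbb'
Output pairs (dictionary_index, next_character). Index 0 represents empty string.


LZ78 encoding steps:
Dictionary: {0: ''}
Step 1: w='' (idx 0), next='b' -> output (0, 'b'), add 'b' as idx 1
Step 2: w='b' (idx 1), next='c' -> output (1, 'c'), add 'bc' as idx 2
Step 3: w='' (idx 0), next='c' -> output (0, 'c'), add 'c' as idx 3
Step 4: w='c' (idx 3), next='b' -> output (3, 'b'), add 'cb' as idx 4
Step 5: w='cb' (idx 4), next='b' -> output (4, 'b'), add 'cbb' as idx 5


Encoded: [(0, 'b'), (1, 'c'), (0, 'c'), (3, 'b'), (4, 'b')]


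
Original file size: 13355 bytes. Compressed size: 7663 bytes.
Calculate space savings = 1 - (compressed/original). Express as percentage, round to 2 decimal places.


ratio = compressed/original = 7663/13355 = 0.573793
savings = 1 - ratio = 1 - 0.573793 = 0.426207
as a percentage: 0.426207 * 100 = 42.62%

Space savings = 1 - 7663/13355 = 42.62%


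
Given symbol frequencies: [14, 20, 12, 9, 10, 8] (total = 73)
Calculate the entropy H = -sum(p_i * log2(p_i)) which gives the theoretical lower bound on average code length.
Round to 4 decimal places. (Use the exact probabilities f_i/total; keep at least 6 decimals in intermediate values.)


Per-symbol terms -p_i * log2(p_i) with p_i = f_i/73:
  p = 14/73 = 0.191781: log2(p) = -2.382470, -p*log2(p) = 0.456912
  p = 20/73 = 0.273973: log2(p) = -1.867896, -p*log2(p) = 0.511752
  p = 12/73 = 0.164384: log2(p) = -2.604862, -p*log2(p) = 0.428197
  p = 9/73 = 0.123288: log2(p) = -3.019900, -p*log2(p) = 0.372316
  p = 10/73 = 0.136986: log2(p) = -2.867896, -p*log2(p) = 0.392863
  p = 8/73 = 0.109589: log2(p) = -3.189825, -p*log2(p) = 0.349570
H = 0.456912 + 0.511752 + 0.428197 + 0.372316 + 0.392863 + 0.349570 = 2.511610

H = 2.5116 bits/symbol


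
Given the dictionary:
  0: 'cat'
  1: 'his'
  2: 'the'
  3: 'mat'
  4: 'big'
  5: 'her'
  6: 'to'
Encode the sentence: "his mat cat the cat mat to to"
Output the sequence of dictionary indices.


Look up each word in the dictionary:
  'his' -> 1
  'mat' -> 3
  'cat' -> 0
  'the' -> 2
  'cat' -> 0
  'mat' -> 3
  'to' -> 6
  'to' -> 6

Encoded: [1, 3, 0, 2, 0, 3, 6, 6]


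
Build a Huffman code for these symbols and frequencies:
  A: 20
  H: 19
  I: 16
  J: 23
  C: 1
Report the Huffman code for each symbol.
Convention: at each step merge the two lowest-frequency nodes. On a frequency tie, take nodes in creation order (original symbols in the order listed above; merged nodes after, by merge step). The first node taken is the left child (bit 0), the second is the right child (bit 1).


Huffman tree construction:
Step 1: Merge C(1) + I(16) = 17
Step 2: Merge (C+I)(17) + H(19) = 36
Step 3: Merge A(20) + J(23) = 43
Step 4: Merge ((C+I)+H)(36) + (A+J)(43) = 79
Read each symbol's code off the tree from the root (left child = 0, right child = 1).

Codes:
  A: 10 (length 2)
  H: 01 (length 2)
  I: 001 (length 3)
  J: 11 (length 2)
  C: 000 (length 3)
Average code length: 175/79 = 2.2152 bits/symbol


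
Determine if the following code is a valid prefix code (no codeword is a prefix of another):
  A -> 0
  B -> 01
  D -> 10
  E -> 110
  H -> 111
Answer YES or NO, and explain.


Checking each pair (does one codeword prefix another?):
  A='0' vs B='01': prefix -- VIOLATION

NO -- this is NOT a valid prefix code. A (0) is a prefix of B (01).


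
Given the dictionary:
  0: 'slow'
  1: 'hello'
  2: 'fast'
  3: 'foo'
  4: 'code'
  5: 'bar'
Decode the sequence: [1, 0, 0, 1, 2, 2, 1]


Look up each index in the dictionary:
  1 -> 'hello'
  0 -> 'slow'
  0 -> 'slow'
  1 -> 'hello'
  2 -> 'fast'
  2 -> 'fast'
  1 -> 'hello'

Decoded: "hello slow slow hello fast fast hello"


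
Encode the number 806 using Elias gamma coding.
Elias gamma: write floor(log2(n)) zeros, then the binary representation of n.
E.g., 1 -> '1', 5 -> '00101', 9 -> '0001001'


num_bits = floor(log2(806)) + 1 = 10
leading_zeros = num_bits - 1 = 9
binary(806) = 1100100110

Elias gamma(806) = '000000000' + '1100100110' = 0000000001100100110 (19 bits)


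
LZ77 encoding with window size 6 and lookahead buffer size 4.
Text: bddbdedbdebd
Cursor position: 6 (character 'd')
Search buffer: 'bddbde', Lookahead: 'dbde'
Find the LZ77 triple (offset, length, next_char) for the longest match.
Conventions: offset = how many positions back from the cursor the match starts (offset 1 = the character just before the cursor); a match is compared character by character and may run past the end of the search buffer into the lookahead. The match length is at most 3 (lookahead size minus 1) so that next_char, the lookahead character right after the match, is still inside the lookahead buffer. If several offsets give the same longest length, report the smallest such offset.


Try each offset into the search buffer:
  offset=1 (pos 5, char 'e'): match length 0
  offset=2 (pos 4, char 'd'): match length 1
  offset=3 (pos 3, char 'b'): match length 0
  offset=4 (pos 2, char 'd'): match length 3
  offset=5 (pos 1, char 'd'): match length 1
  offset=6 (pos 0, char 'b'): match length 0
Longest match has length 3 at offset 4.
next_char = character at position 6 + 3 = 9 -> 'e'

Best match: offset=4, length=3 (matching 'dbd' starting at position 2)
LZ77 triple: (4, 3, 'e')


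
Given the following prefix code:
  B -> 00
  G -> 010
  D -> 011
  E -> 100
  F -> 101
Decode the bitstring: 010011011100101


Decoding step by step:
Bits 010 -> G
Bits 011 -> D
Bits 011 -> D
Bits 100 -> E
Bits 101 -> F


Decoded message: GDDEF


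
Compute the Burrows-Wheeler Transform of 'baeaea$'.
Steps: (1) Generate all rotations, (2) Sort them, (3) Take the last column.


Rotations (sorted):
  0: $baeaea -> last char: a
  1: a$baeae -> last char: e
  2: aea$bae -> last char: e
  3: aeaea$b -> last char: b
  4: baeaea$ -> last char: $
  5: ea$baea -> last char: a
  6: eaea$ba -> last char: a


BWT = aeeb$aa


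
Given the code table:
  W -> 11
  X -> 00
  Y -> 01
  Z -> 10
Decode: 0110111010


Decoding:
01 -> Y
10 -> Z
11 -> W
10 -> Z
10 -> Z


Result: YZWZZ


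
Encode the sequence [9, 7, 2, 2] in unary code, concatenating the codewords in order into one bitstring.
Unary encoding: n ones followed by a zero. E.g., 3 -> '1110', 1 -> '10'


Encode each number as n ones followed by a terminating 0:
  9 -> 1111111110 (10 bits)
  7 -> 11111110 (8 bits)
  2 -> 110 (3 bits)
  2 -> 110 (3 bits)
Total length = 10 + 8 + 3 + 3 = 24 bits.

Unary([9, 7, 2, 2]) = 111111111011111110110110 (24 bits)


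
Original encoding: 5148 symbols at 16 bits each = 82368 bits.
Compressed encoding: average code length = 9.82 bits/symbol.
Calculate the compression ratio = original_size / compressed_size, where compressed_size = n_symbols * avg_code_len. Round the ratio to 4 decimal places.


original_size = n_symbols * orig_bits = 5148 * 16 = 82368 bits
compressed_size = n_symbols * avg_code_len = 5148 * 9.82 = 50553.36 bits
ratio = original_size / compressed_size = 82368 / 50553.36 = 1.6293

Compression ratio = 1.6293


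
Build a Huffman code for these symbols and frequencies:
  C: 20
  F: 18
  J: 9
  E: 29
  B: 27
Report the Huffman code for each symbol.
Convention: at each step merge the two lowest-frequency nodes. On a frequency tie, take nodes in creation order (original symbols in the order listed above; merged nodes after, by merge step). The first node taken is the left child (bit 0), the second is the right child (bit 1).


Huffman tree construction:
Step 1: Merge J(9) + F(18) = 27
Step 2: Merge C(20) + B(27) = 47
Step 3: Merge (J+F)(27) + E(29) = 56
Step 4: Merge (C+B)(47) + ((J+F)+E)(56) = 103
Read each symbol's code off the tree from the root (left child = 0, right child = 1).

Codes:
  C: 00 (length 2)
  F: 101 (length 3)
  J: 100 (length 3)
  E: 11 (length 2)
  B: 01 (length 2)
Average code length: 233/103 = 2.2621 bits/symbol


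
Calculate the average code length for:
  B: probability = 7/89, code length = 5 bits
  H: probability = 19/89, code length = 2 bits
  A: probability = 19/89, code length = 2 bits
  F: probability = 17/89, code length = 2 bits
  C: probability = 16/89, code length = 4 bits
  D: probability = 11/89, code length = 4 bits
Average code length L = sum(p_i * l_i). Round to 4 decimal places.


Weighted contributions p_i * l_i:
  B: (7/89) * 5 = 35/89
  H: (19/89) * 2 = 38/89
  A: (19/89) * 2 = 38/89
  F: (17/89) * 2 = 34/89
  C: (16/89) * 4 = 64/89
  D: (11/89) * 4 = 44/89
Sum = (35 + 38 + 38 + 34 + 64 + 44)/89 = 253/89

L = 253/89 = 2.8427 bits/symbol


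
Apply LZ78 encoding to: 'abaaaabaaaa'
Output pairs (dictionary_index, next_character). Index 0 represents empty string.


LZ78 encoding steps:
Dictionary: {0: ''}
Step 1: w='' (idx 0), next='a' -> output (0, 'a'), add 'a' as idx 1
Step 2: w='' (idx 0), next='b' -> output (0, 'b'), add 'b' as idx 2
Step 3: w='a' (idx 1), next='a' -> output (1, 'a'), add 'aa' as idx 3
Step 4: w='aa' (idx 3), next='b' -> output (3, 'b'), add 'aab' as idx 4
Step 5: w='aa' (idx 3), next='a' -> output (3, 'a'), add 'aaa' as idx 5
Step 6: w='a' (idx 1), end of input -> output (1, '')


Encoded: [(0, 'a'), (0, 'b'), (1, 'a'), (3, 'b'), (3, 'a'), (1, '')]


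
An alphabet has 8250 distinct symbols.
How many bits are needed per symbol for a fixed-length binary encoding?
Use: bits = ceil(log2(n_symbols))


log2(8250) = 13.0102
Bracket: 2^13 = 8192 < 8250 <= 2^14 = 16384
So ceil(log2(8250)) = 14

bits = ceil(log2(8250)) = ceil(13.0102) = 14 bits


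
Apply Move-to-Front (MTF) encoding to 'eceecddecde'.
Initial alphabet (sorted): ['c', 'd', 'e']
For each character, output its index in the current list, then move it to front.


MTF encoding:
'e': index 2 in ['c', 'd', 'e'] -> ['e', 'c', 'd']
'c': index 1 in ['e', 'c', 'd'] -> ['c', 'e', 'd']
'e': index 1 in ['c', 'e', 'd'] -> ['e', 'c', 'd']
'e': index 0 in ['e', 'c', 'd'] -> ['e', 'c', 'd']
'c': index 1 in ['e', 'c', 'd'] -> ['c', 'e', 'd']
'd': index 2 in ['c', 'e', 'd'] -> ['d', 'c', 'e']
'd': index 0 in ['d', 'c', 'e'] -> ['d', 'c', 'e']
'e': index 2 in ['d', 'c', 'e'] -> ['e', 'd', 'c']
'c': index 2 in ['e', 'd', 'c'] -> ['c', 'e', 'd']
'd': index 2 in ['c', 'e', 'd'] -> ['d', 'c', 'e']
'e': index 2 in ['d', 'c', 'e'] -> ['e', 'd', 'c']


Output: [2, 1, 1, 0, 1, 2, 0, 2, 2, 2, 2]


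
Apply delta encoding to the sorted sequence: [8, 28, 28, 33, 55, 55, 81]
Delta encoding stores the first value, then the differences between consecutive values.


First value: 8
Deltas:
  28 - 8 = 20
  28 - 28 = 0
  33 - 28 = 5
  55 - 33 = 22
  55 - 55 = 0
  81 - 55 = 26


Delta encoded: [8, 20, 0, 5, 22, 0, 26]


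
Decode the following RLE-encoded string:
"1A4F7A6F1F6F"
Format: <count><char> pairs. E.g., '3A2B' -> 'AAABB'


Expanding each <count><char> pair:
  1A -> 'A'
  4F -> 'FFFF'
  7A -> 'AAAAAAA'
  6F -> 'FFFFFF'
  1F -> 'F'
  6F -> 'FFFFFF'

Decoded = AFFFFAAAAAAAFFFFFFFFFFFFF


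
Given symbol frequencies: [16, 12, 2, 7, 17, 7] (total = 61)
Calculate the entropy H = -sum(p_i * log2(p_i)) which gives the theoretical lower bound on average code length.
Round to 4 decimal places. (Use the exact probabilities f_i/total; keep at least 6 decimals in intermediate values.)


Per-symbol terms -p_i * log2(p_i) with p_i = f_i/61:
  p = 16/61 = 0.262295: log2(p) = -1.930737, -p*log2(p) = 0.506423
  p = 12/61 = 0.196721: log2(p) = -2.345775, -p*log2(p) = 0.461464
  p = 2/61 = 0.032787: log2(p) = -4.930737, -p*log2(p) = 0.161664
  p = 7/61 = 0.114754: log2(p) = -3.123382, -p*log2(p) = 0.358421
  p = 17/61 = 0.278689: log2(p) = -1.843274, -p*log2(p) = 0.513699
  p = 7/61 = 0.114754: log2(p) = -3.123382, -p*log2(p) = 0.358421
H = 0.506423 + 0.461464 + 0.161664 + 0.358421 + 0.513699 + 0.358421 = 2.360092

H = 2.3601 bits/symbol


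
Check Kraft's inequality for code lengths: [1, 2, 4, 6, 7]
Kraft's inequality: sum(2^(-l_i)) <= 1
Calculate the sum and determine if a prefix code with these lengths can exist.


Sum = 2^(-1) + 2^(-2) + 2^(-4) + 2^(-6) + 2^(-7)
    = 0.5 + 0.25 + 0.0625 + 0.015625 + 0.0078125
    = 107/128 = 0.8359375
Since 0.8359375 <= 1, Kraft's inequality IS satisfied.
A prefix code with these lengths CAN exist.

Kraft sum = 0.8359375. Satisfied.


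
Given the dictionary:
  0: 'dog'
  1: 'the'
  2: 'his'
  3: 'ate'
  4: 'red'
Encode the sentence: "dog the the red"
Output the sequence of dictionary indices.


Look up each word in the dictionary:
  'dog' -> 0
  'the' -> 1
  'the' -> 1
  'red' -> 4

Encoded: [0, 1, 1, 4]


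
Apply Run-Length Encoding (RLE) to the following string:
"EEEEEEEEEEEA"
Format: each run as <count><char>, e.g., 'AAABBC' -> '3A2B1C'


Scanning runs left to right:
  i=0: run of 'E' x 11 -> '11E'
  i=11: run of 'A' x 1 -> '1A'

RLE = 11E1A


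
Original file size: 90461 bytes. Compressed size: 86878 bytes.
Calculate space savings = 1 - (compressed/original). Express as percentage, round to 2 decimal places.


ratio = compressed/original = 86878/90461 = 0.960392
savings = 1 - ratio = 1 - 0.960392 = 0.039608
as a percentage: 0.039608 * 100 = 3.96%

Space savings = 1 - 86878/90461 = 3.96%


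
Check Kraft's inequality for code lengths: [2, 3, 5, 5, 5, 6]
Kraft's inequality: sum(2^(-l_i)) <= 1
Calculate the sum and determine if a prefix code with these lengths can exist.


Sum = 2^(-2) + 2^(-3) + 2^(-5) + 2^(-5) + 2^(-5) + 2^(-6)
    = 0.25 + 0.125 + 0.03125 + 0.03125 + 0.03125 + 0.015625
    = 31/64 = 0.484375
Since 0.484375 <= 1, Kraft's inequality IS satisfied.
A prefix code with these lengths CAN exist.

Kraft sum = 0.484375. Satisfied.


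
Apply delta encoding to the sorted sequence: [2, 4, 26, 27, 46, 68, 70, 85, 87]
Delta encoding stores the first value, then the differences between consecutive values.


First value: 2
Deltas:
  4 - 2 = 2
  26 - 4 = 22
  27 - 26 = 1
  46 - 27 = 19
  68 - 46 = 22
  70 - 68 = 2
  85 - 70 = 15
  87 - 85 = 2


Delta encoded: [2, 2, 22, 1, 19, 22, 2, 15, 2]


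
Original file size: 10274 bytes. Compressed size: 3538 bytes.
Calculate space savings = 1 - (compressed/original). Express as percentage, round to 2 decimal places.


ratio = compressed/original = 3538/10274 = 0.344364
savings = 1 - ratio = 1 - 0.344364 = 0.655636
as a percentage: 0.655636 * 100 = 65.56%

Space savings = 1 - 3538/10274 = 65.56%


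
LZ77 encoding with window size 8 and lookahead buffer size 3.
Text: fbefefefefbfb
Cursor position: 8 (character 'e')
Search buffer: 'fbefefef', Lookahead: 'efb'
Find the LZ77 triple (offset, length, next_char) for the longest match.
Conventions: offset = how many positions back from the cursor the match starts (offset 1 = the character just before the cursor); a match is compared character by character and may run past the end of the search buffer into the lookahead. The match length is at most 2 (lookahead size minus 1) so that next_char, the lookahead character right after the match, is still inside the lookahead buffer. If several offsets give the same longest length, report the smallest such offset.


Try each offset into the search buffer:
  offset=1 (pos 7, char 'f'): match length 0
  offset=2 (pos 6, char 'e'): match length 2
  offset=3 (pos 5, char 'f'): match length 0
  offset=4 (pos 4, char 'e'): match length 2
  offset=5 (pos 3, char 'f'): match length 0
  offset=6 (pos 2, char 'e'): match length 2
  offset=7 (pos 1, char 'b'): match length 0
  offset=8 (pos 0, char 'f'): match length 0
Longest match has length 2, found at offsets 2, 4, 6; take the smallest, offset 2.
next_char = character at position 8 + 2 = 10 -> 'b'

Best match: offset=2, length=2 (matching 'ef' starting at position 6)
LZ77 triple: (2, 2, 'b')
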